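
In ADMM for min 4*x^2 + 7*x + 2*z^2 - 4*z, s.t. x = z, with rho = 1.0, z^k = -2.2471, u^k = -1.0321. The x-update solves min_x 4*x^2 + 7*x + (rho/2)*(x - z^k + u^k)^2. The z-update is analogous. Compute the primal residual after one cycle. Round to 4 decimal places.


ADMM iteration with rho = 1.0, z^k = -2.2471, u^k = -1.0321
Step 1: x-update.
Minimize 4*x^2 + 7*x + (1.0/2)*(x + 2.2471 - 1.0321)^2
FOC: (2*4 + 1.0)*x = -7 + 1.0*(-2.2471 + 1.0321)
x^{k+1} = -0.9128
Step 2: z-update.
Minimize 2*z^2 - 4*z + (1.0/2)*(-0.9128 - z - 1.0321)^2
FOC: (2*2 + 1.0)*z = 4 + 1.0*(-0.9128 - 1.0321)
z^{k+1} = 0.411
Step 3: u-update.
u^{k+1} = -1.0321 - 0.9128 - 0.411 = -2.3559
Step 4: Primal residual = |-0.9128 - 0.411| = 1.3238


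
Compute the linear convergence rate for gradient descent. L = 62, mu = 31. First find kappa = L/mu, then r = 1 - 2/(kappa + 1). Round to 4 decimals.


Step 1: Compute the condition number.
kappa = L/mu = 62/31 = 2.0
Step 2: Compute the convergence rate.
r = 1 - 2/(kappa + 1) = 1 - 2*mu/(L + mu) = (L - mu)/(L + mu) = 31/93 = 0.3333


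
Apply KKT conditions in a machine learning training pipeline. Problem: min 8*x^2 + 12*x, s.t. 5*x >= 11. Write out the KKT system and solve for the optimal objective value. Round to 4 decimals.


Step 1: Try lambda = 0 (constraint inactive).
x_unc = -12/(2*8) = -0.75
Check: 5*-0.75 = -3.75 < 11 -- violated!
Step 2: Constraint must be active: 5*x = 11
x* = 11/5 = 2.2
lambda = (2*8*2.2 + 12)/5 = 9.44
Step 3: Compute optimal value.
f(x*) = 8*2.2^2 + 12*2.2 = 65.12


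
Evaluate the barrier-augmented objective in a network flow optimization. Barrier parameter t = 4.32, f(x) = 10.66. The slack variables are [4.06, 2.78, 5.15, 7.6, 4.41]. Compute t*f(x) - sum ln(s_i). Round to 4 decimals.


Step 1: Compute log-barrier.
ln values: [1.4012, 1.0225, 1.639, 2.0281, 1.4839]
phi = -(1.4012 + 1.0225 + 1.639 + 2.0281 + 1.4839) = -7.5747
Step 2: Compute augmented objective.
t*f(x) = 4.32*10.66 = 46.0512
Total = 46.0512 - 7.5747 = 38.4765


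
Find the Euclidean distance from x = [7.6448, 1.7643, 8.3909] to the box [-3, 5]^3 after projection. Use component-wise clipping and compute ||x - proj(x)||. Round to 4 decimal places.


Project each component onto [-3, 5].
clip(7.6448) = 5.0, clip(1.7643) = 1.7643, clip(8.3909) = 5.0
Projection = [5.0, 1.7643, 5.0]
Squared diffs: [6.995, 0.0, 11.4982]
Distance = sqrt(18.4932) = 4.3004


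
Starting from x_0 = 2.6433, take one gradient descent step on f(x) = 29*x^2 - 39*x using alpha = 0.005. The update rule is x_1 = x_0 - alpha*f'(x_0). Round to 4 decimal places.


We compute the gradient at x_0 and apply the update.
f'(x) = 58*x - 39
f'(2.6433) = 58*2.6433 - 39 = 114.3114
x_1 = 2.6433 - 0.005*114.3114 = 2.0717


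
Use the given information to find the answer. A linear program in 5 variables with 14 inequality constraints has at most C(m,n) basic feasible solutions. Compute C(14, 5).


Each vertex corresponds to some choice of n active constraints out of m, so the number of vertices is at most C(m, n) = m! / (n!(m-n)!).
m = 14, n = 5
Numerator: 14 * 13 * 12 * 11 * 10
Denominator: 5! = 120
C(14, 5) = 2002


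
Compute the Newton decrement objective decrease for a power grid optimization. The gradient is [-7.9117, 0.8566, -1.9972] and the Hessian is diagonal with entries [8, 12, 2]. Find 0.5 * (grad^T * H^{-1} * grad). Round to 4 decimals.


Step 1: H is diagonal, so H^(-1) * g = [-0.989, 0.0714, -0.9986].
Step 2: g^T H^(-1) g = sum_i g_i^2 / H_ii
  = (-7.9117)^2/8 + (0.8566)^2/12 + (-1.9972)^2/2
  = 7.8244 + 0.0611 + 1.9944 = 9.8799
Step 3: Objective decrease = 0.5 * g^T H^(-1) g = 4.94


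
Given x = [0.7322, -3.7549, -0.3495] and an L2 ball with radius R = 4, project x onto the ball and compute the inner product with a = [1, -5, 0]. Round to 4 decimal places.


Step 1: Compute ||x|| (intermediates to 6 decimals).
||x|| = sqrt(0.7322^2 + (-3.7549)^2 + (-0.3495)^2) = 3.841555
Step 2: Project.
Since ||x|| <= R, proj = x (no scaling needed).
proj(x) = [0.7322, -3.7549, -0.3495]
Step 3: Dot product.
a^T * proj(x) = 1*0.7322 - 5*(-3.7549) + 0*(-0.3495) = 19.5067


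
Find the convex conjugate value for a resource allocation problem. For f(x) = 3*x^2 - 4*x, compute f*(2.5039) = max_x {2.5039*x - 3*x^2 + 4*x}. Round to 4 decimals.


f*(y) = sup_x {y*x - a*x^2 - b*x} = sup_x {(y-b)*x - a*x^2}
FOC: (y - b) - 2a*x = 0 => x* = (y - b)/(2a)
x* = (2.5039 + 4)/(2*3) = 1.084
f*(2.5039) = (y-b)^2/(4a) = (2.5039 + 4)^2/(4*3)
= 42.3007/12 = 3.5251


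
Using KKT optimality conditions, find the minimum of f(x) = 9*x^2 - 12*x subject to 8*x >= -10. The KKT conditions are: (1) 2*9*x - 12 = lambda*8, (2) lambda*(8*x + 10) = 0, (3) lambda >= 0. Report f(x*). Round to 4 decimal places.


Step 1: Try lambda = 0 (constraint inactive).
Stationarity: 2*9*x - 12 = 0
x* = 12/(2*9) = 2/3 = 0.6667 (rounded; the exact value 2/3 is used below)
Check constraint: 8*0.6667 = 5.3336 >= -10 -- satisfied.
Step 2: Compute optimal value.
f(x*) = 9*(2/3)^2 - 12*(2/3) = -4.0


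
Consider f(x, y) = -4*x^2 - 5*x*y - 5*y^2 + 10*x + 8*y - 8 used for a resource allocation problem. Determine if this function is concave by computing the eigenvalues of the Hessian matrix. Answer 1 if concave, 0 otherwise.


The Hessian of f(x,y) = -4*x^2 - 5*x*y - 5*y^2 + 10*x + 8*y - 8 is:
H = [[-8, -5], [-5, -10]]
Trace = -8 - 10 = -18
Determinant = -8*-10 - (-5)^2 = 55
Discriminant = (-18)^2 - 4*55 = 104.0
Eigenvalues: lambda_1 = -14.099, lambda_2 = -3.901
The function is concave.

1


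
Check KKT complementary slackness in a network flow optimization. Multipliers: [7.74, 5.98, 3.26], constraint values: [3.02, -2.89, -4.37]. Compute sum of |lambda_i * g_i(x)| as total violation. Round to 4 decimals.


KKT complementary slackness check:
lambda_1 * g_1 = 7.74 * 3.02 = 23.3748
lambda_2 * g_2 = 5.98 * -2.89 = -17.2822
lambda_3 * g_3 = 3.26 * -4.37 = -14.2462
Total violation = 23.3748 + 17.2822 + 14.2462 = 54.9032


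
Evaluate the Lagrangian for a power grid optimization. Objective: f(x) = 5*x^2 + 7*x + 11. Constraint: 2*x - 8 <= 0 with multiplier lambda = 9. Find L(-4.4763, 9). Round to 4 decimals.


Step 1: Evaluate f(x).
f(-4.4763) = 5*(-4.4763)^2 + 7*(-4.4763) + 11 = 79.8522
Step 2: Evaluate g(x).
g(-4.4763) = 2*-4.4763 - 8 = -16.9526
Step 3: Compute Lagrangian.
L = 79.8522 + 9*-16.9526 = -72.7212


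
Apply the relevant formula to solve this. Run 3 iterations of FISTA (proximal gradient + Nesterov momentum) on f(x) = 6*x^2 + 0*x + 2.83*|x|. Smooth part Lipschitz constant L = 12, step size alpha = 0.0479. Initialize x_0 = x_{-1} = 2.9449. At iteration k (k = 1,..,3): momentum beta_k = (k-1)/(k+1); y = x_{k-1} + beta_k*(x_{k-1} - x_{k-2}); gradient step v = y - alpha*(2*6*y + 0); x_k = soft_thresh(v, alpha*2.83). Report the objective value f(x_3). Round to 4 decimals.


FISTA on f(x) = 6*x^2 + 0*x + 2.83*|x|
L = 12, alpha = 0.0479
Iteration 1: beta = 0.0, y = 2.9449 + 0.0*(2.9449 - 2.9449) = 2.9449
  grad(y) = 35.3388, v = y - alpha*grad = 1.2522
  prox(v) = soft_thresh(1.2522, 0.1356) = 1.1166
Iteration 2: beta = 0.3333, y = 1.1166 + 0.3333*(1.1166 - 2.9449) = 0.5072
  grad(y) = 6.0862, v = y - alpha*grad = 0.2157
  prox(v) = soft_thresh(0.2157, 0.1356) = 0.0801
Iteration 3: beta = 0.5, y = 0.0801 + 0.5*(0.0801 - 1.1166) = -0.4382
  grad(y) = -5.2579, v = y - alpha*grad = -0.1863
  prox(v) = soft_thresh(-0.1863, 0.1356) = -0.0507
f(x_3) = 6*(-0.0507)^2 + 0*(-0.0507) + 2.83*|-0.0507| = 0.1591


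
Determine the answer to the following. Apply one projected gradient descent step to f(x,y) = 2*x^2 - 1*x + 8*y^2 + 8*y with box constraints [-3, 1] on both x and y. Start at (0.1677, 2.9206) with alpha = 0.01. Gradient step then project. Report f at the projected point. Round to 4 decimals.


Step 1: Compute gradient at (0.1677, 2.9206).
grad_x = 2*2*0.1677 - 1 = -0.3292
grad_y = 2*8*2.9206 + 8 = 54.7296
Step 2: Gradient step.
x_raw = 0.1677 - 0.01*-0.3292 = 0.171
y_raw = 2.9206 - 0.01*54.7296 = 2.3733
Step 3: Project onto [-3, 1].
x_proj = clip(0.171) = 0.171
y_proj = clip(2.3733) = 1.0
Step 4: Evaluate f.
f(0.171, 1.0) = 15.8875


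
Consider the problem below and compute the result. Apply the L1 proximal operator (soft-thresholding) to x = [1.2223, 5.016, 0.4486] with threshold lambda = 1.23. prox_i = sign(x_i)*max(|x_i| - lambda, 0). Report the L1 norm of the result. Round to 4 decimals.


Soft-thresholding with lambda = 1.23:
prox(1.2223) = sign(1.2223)*max(|1.2223| - 1.23, 0) = 0.0
prox(5.016) = sign(5.016)*max(|5.016| - 1.23, 0) = 3.786
prox(0.4486) = sign(0.4486)*max(|0.4486| - 1.23, 0) = 0.0
prox(x) = [0.0, 3.786, 0.0]
||prox(x)||_1 = 0.0 + 3.786 + 0.0 = 3.786


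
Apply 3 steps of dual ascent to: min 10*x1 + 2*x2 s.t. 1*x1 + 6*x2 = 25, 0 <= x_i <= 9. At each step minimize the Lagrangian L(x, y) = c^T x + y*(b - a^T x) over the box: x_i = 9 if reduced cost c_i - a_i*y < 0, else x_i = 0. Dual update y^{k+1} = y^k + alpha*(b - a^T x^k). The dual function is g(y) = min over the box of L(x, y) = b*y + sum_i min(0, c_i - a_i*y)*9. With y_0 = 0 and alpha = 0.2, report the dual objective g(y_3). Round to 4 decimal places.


Dual ascent for LP: min 10*x1 + 2*x2, 1*x1 + 6*x2 = 25, 0 <= x_i <= 9
Step 1: y^k = 0.0, reduced costs: (10.0, 2.0)
  x^k = (0.0, 0.0), subgradient = b - a^T x = 25.0
  y^{k+1} = 0.0 + 0.2*25.0 = 5.0
Step 2: y^k = 5.0, reduced costs: (5.0, -28.0)
  x^k = (0.0, 9.0), subgradient = b - a^T x = -29.0
  y^{k+1} = 5.0 + 0.2*-29.0 = -0.8
Step 3: y^k = -0.8, reduced costs: (10.8, 6.8)
  x^k = (0.0, 0.0), subgradient = b - a^T x = 25.0
  y^{k+1} = -0.8 + 0.2*25.0 = 4.2
Dual objective at y_3 = 4.2: reduced costs (5.8, -23.2), box minimizer x = (0.0, 9.0)
g(y_3) = b*y + (c1 - a1*y)*x1 + (c2 - a2*y)*x2 = 25*4.2 + 5.8*0.0 + (-23.2)*9.0 = 105.0 + 0.0 - 208.8 = -103.8


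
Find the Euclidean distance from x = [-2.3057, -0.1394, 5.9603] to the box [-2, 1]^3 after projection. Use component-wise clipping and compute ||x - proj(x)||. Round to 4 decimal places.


Project each component onto [-2, 1].
clip(-2.3057) = -2.0, clip(-0.1394) = -0.1394, clip(5.9603) = 1.0
Projection = [-2.0, -0.1394, 1.0]
Squared diffs: [0.0935, 0.0, 24.6046]
Distance = sqrt(24.6981) = 4.9697


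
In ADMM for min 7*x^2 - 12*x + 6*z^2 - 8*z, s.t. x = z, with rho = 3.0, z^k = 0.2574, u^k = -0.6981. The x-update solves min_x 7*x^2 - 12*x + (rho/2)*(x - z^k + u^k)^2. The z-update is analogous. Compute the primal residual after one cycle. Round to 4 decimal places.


ADMM iteration with rho = 3.0, z^k = 0.2574, u^k = -0.6981
Step 1: x-update.
Minimize 7*x^2 - 12*x + (3.0/2)*(x - 0.2574 - 0.6981)^2
FOC: (2*7 + 3.0)*x = 12 + 3.0*(0.2574 + 0.6981)
x^{k+1} = 0.8745
Step 2: z-update.
Minimize 6*z^2 - 8*z + (3.0/2)*(0.8745 - z - 0.6981)^2
FOC: (2*6 + 3.0)*z = 8 + 3.0*(0.8745 - 0.6981)
z^{k+1} = 0.5686
Step 3: u-update.
u^{k+1} = -0.6981 + 0.8745 - 0.5686 = -0.3922
Step 4: Primal residual = |0.8745 - 0.5686| = 0.3059


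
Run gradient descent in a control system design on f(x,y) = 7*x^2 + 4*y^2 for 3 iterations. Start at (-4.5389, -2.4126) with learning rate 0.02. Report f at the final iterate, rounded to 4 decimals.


Gradient descent on f(x,y) = 7*x^2 + 4*y^2.
Starting point: (-4.5389, -2.4126), alpha = 0.02
Step 1: grad_x = 2*7*-4.5389 = -63.5446, grad_y = 2*4*-2.4126 = -19.3008
  x_1 = -4.5389 - 0.02*-63.5446 = -3.268
  y_1 = -2.4126 - 0.02*-19.3008 = -2.0266
Step 2: grad_x = 2*7*-3.268 = -45.7521, grad_y = 2*4*-2.0266 = -16.2127
  x_2 = -3.268 - 0.02*-45.7521 = -2.353
  y_2 = -2.0266 - 0.02*-16.2127 = -1.7023
Step 3: grad_x = 2*7*-2.353 = -32.9415, grad_y = 2*4*-1.7023 = -13.6186
  x_3 = -2.353 - 0.02*-32.9415 = -1.6941
  y_3 = -1.7023 - 0.02*-13.6186 = -1.43
f(-1.6941, -1.43) = 7*(-1.6941)^2 + 4*(-1.43)^2 = 28.2698


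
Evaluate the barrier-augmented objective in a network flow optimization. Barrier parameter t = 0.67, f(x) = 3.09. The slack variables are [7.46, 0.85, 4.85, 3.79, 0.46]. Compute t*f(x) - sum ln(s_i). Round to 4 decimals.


Step 1: Compute log-barrier.
ln values: [2.0096, -0.1625, 1.579, 1.3324, -0.7765]
phi = -(2.0096 - 0.1625 + 1.579 + 1.3324 - 0.7765) = -3.9819
Step 2: Compute augmented objective.
t*f(x) = 0.67*3.09 = 2.0703
Total = 2.0703 - 3.9819 = -1.9116


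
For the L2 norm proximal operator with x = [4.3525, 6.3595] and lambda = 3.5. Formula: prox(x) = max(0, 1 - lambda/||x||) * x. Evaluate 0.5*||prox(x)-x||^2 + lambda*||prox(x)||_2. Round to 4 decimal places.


Step 1: Compute ||x||.
||x|| = 7.7063
Step 2: Compute scaling factor.
scale = max(0, 1 - 3.5/7.7063) = 0.5458
Step 3: prox(x) = [2.3757, 3.4712]
||prox(x)|| = 4.2063
Step 4: Proximal objective.
0.5*||prox-x||^2 = 6.125
lambda*||prox|| = 14.7221
Total = 20.8471


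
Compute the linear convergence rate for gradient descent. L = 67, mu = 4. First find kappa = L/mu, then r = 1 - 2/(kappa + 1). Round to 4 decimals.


Step 1: Compute the condition number.
kappa = L/mu = 67/4 = 16.75
Step 2: Compute the convergence rate.
r = 1 - 2/(kappa + 1) = 1 - 2*mu/(L + mu) = (L - mu)/(L + mu) = 63/71 = 0.8873


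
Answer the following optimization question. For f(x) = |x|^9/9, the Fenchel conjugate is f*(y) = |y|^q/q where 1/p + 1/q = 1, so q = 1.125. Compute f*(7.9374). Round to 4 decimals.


The conjugate exponent q satisfies 1/p + 1/q = 1.
p = 9, so q = 9/(9 - 1) = 1.125
|y|^q = 7.9374^1.125 = 10.2834
f*(7.9374) = 10.2834 / 1.125 = 9.1408


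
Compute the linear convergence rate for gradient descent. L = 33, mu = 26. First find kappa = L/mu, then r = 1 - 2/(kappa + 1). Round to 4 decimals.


Step 1: Compute the condition number.
kappa = L/mu = 33/26 = 1.2692
Step 2: Compute the convergence rate.
r = 1 - 2/(kappa + 1) = 1 - 2*mu/(L + mu) = (L - mu)/(L + mu) = 7/59 = 0.1186


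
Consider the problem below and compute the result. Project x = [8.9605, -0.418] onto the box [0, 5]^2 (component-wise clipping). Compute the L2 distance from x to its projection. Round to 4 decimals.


Project each component onto [0, 5].
clip(8.9605) = 5.0, clip(-0.418) = 0.0
Projection = [5.0, 0.0]
Squared diffs: [15.6856, 0.1747]
Distance = sqrt(15.8603) = 3.9825


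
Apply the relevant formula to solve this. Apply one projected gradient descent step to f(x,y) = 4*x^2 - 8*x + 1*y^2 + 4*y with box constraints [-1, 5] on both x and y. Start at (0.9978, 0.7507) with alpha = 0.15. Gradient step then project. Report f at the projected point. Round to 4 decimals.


Step 1: Compute gradient at (0.9978, 0.7507).
grad_x = 2*4*0.9978 - 8 = -0.0176
grad_y = 2*1*0.7507 + 4 = 5.5014
Step 2: Gradient step.
x_raw = 0.9978 - 0.15*-0.0176 = 1.0004
y_raw = 0.7507 - 0.15*5.5014 = -0.0745
Step 3: Project onto [-1, 5].
x_proj = clip(1.0004) = 1.0004
y_proj = clip(-0.0745) = -0.0745
Step 4: Evaluate f.
f(1.0004, -0.0745) = -4.2925


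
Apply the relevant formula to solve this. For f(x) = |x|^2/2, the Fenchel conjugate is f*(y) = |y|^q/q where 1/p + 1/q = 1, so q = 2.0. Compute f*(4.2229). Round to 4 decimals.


The conjugate exponent q satisfies 1/p + 1/q = 1.
p = 2, so q = 2/(2 - 1) = 2.0
|y|^q = 4.2229^2.0 = 17.8329
f*(4.2229) = 17.8329 / 2.0 = 8.9164


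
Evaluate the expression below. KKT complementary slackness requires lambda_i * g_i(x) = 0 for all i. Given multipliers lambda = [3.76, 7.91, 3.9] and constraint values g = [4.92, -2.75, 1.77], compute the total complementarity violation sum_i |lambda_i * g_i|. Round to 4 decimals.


KKT complementary slackness check:
lambda_1 * g_1 = 3.76 * 4.92 = 18.4992
lambda_2 * g_2 = 7.91 * -2.75 = -21.7525
lambda_3 * g_3 = 3.9 * 1.77 = 6.903
Total violation = 18.4992 + 21.7525 + 6.903 = 47.1547


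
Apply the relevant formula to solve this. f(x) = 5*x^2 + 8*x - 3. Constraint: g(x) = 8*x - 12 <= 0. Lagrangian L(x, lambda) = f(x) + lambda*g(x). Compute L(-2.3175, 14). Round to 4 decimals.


Step 1: Evaluate f(x).
f(-2.3175) = 5*(-2.3175)^2 + 8*(-2.3175) - 3 = 5.314
Step 2: Evaluate g(x).
g(-2.3175) = 8*-2.3175 - 12 = -30.54
Step 3: Compute Lagrangian.
L = 5.314 + 14*-30.54 = -422.246


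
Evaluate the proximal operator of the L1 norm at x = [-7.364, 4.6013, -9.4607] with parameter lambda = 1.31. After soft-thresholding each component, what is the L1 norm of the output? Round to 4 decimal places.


Soft-thresholding with lambda = 1.31:
prox(-7.364) = sign(-7.364)*max(|-7.364| - 1.31, 0) = -6.054
prox(4.6013) = sign(4.6013)*max(|4.6013| - 1.31, 0) = 3.2913
prox(-9.4607) = sign(-9.4607)*max(|-9.4607| - 1.31, 0) = -8.1507
prox(x) = [-6.054, 3.2913, -8.1507]
||prox(x)||_1 = 6.054 + 3.2913 + 8.1507 = 17.496


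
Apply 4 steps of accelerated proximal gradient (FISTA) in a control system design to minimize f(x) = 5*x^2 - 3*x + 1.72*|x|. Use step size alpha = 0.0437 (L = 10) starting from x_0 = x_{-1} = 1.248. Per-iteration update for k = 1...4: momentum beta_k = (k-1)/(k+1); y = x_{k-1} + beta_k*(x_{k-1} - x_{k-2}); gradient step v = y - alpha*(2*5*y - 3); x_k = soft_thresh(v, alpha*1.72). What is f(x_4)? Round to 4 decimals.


FISTA on f(x) = 5*x^2 - 3*x + 1.72*|x|
L = 10, alpha = 0.0437
Iteration 1: beta = 0.0, y = 1.248 + 0.0*(1.248 - 1.248) = 1.248
  grad(y) = 9.48, v = y - alpha*grad = 0.8337
  prox(v) = soft_thresh(0.8337, 0.0752) = 0.7586
Iteration 2: beta = 0.3333, y = 0.7586 + 0.3333*(0.7586 - 1.248) = 0.5954
  grad(y) = 2.9541, v = y - alpha*grad = 0.4663
  prox(v) = soft_thresh(0.4663, 0.0752) = 0.3912
Iteration 3: beta = 0.5, y = 0.3912 + 0.5*(0.3912 - 0.7586) = 0.2075
  grad(y) = -0.9255, v = y - alpha*grad = 0.2479
  prox(v) = soft_thresh(0.2479, 0.0752) = 0.1727
Iteration 4: beta = 0.6, y = 0.1727 + 0.6*(0.1727 - 0.3912) = 0.0417
  grad(y) = -2.5832, v = y - alpha*grad = 0.1546
  prox(v) = soft_thresh(0.1546, 0.0752) = 0.0794
f(x_4) = 5*0.0794^2 - 3*0.0794 + 1.72*|0.0794| = -0.0701


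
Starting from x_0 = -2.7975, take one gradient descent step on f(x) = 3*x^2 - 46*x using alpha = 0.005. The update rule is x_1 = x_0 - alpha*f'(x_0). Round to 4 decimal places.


We compute the gradient at x_0 and apply the update.
f'(x) = 6*x - 46
f'(-2.7975) = 6*-2.7975 - 46 = -62.785
x_1 = -2.7975 - 0.005*-62.785 = -2.4836


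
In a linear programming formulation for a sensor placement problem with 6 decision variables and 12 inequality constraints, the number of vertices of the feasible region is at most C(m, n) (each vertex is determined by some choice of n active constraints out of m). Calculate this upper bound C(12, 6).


Each vertex corresponds to some choice of n active constraints out of m, so the number of vertices is at most C(m, n) = m! / (n!(m-n)!).
m = 12, n = 6
Numerator: 12 * 11 * 10 * 9 * 8 * 7
Denominator: 6! = 720
C(12, 6) = 924


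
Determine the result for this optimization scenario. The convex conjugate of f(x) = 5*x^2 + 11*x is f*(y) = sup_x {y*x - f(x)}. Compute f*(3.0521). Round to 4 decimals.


f*(y) = sup_x {y*x - a*x^2 - b*x} = sup_x {(y-b)*x - a*x^2}
FOC: (y - b) - 2a*x = 0 => x* = (y - b)/(2a)
x* = (3.0521 - 11)/(2*5) = -0.7948
f*(3.0521) = (y-b)^2/(4a) = (3.0521 - 11)^2/(4*5)
= 63.1691/20 = 3.1585


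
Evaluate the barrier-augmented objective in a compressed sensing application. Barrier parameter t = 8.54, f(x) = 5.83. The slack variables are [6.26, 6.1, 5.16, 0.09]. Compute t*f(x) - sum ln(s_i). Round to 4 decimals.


Step 1: Compute log-barrier.
ln values: [1.8342, 1.8083, 1.6409, -2.4079]
phi = -(1.8342 + 1.8083 + 1.6409 - 2.4079) = -2.8755
Step 2: Compute augmented objective.
t*f(x) = 8.54*5.83 = 49.7882
Total = 49.7882 - 2.8755 = 46.9127


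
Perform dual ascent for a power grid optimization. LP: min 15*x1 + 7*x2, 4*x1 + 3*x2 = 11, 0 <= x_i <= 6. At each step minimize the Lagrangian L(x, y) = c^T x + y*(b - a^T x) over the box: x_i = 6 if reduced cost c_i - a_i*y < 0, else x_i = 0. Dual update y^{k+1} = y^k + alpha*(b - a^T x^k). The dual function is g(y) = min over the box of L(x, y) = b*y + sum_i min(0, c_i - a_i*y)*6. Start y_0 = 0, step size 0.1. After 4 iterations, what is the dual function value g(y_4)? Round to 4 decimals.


Dual ascent for LP: min 15*x1 + 7*x2, 4*x1 + 3*x2 = 11, 0 <= x_i <= 6
Step 1: y^k = 0.0, reduced costs: (15.0, 7.0)
  x^k = (0.0, 0.0), subgradient = b - a^T x = 11.0
  y^{k+1} = 0.0 + 0.1*11.0 = 1.1
Step 2: y^k = 1.1, reduced costs: (10.6, 3.7)
  x^k = (0.0, 0.0), subgradient = b - a^T x = 11.0
  y^{k+1} = 1.1 + 0.1*11.0 = 2.2
Step 3: y^k = 2.2, reduced costs: (6.2, 0.4)
  x^k = (0.0, 0.0), subgradient = b - a^T x = 11.0
  y^{k+1} = 2.2 + 0.1*11.0 = 3.3
Step 4: y^k = 3.3, reduced costs: (1.8, -2.9)
  x^k = (0.0, 6.0), subgradient = b - a^T x = -7.0
  y^{k+1} = 3.3 + 0.1*-7.0 = 2.6
Dual objective at y_4 = 2.6: reduced costs (4.6, -0.8), box minimizer x = (0.0, 6.0)
g(y_4) = b*y + (c1 - a1*y)*x1 + (c2 - a2*y)*x2 = 11*2.6 + 4.6*0.0 + (-0.8)*6.0 = 28.6 + 0.0 - 4.8 = 23.8


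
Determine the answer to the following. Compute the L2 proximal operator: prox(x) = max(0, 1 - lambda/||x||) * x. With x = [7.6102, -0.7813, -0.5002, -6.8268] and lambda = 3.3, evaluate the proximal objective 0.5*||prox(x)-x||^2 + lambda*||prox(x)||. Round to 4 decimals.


Step 1: Compute ||x||.
||x|| = 10.2655
Step 2: Compute scaling factor.
scale = max(0, 1 - 3.3/10.2655) = 0.6785
Step 3: prox(x) = [5.1638, -0.5301, -0.3394, -4.6322]
||prox(x)|| = 6.9655
Step 4: Proximal objective.
0.5*||prox-x||^2 = 5.445
lambda*||prox|| = 22.9862
Total = 28.4312


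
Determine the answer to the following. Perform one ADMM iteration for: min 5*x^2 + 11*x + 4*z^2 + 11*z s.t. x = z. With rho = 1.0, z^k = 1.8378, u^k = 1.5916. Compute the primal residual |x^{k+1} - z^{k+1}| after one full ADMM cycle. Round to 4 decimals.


ADMM iteration with rho = 1.0, z^k = 1.8378, u^k = 1.5916
Step 1: x-update.
Minimize 5*x^2 + 11*x + (1.0/2)*(x - 1.8378 + 1.5916)^2
FOC: (2*5 + 1.0)*x = -11 + 1.0*(1.8378 - 1.5916)
x^{k+1} = -0.9776
Step 2: z-update.
Minimize 4*z^2 + 11*z + (1.0/2)*(-0.9776 - z + 1.5916)^2
FOC: (2*4 + 1.0)*z = -11 + 1.0*(-0.9776 + 1.5916)
z^{k+1} = -1.154
Step 3: u-update.
u^{k+1} = 1.5916 - 0.9776 + 1.154 = 1.768
Step 4: Primal residual = |-0.9776 + 1.154| = 0.1764


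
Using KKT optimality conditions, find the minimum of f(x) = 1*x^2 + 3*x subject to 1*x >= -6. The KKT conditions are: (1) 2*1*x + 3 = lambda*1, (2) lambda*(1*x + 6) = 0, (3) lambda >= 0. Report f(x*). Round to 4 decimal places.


Step 1: Try lambda = 0 (constraint inactive).
Stationarity: 2*1*x + 3 = 0
x* = -3/(2*1) = -1.5
Check constraint: 1*-1.5 = -1.5 >= -6 -- satisfied.
Step 2: Compute optimal value.
f(x*) = 1*(-1.5)^2 + 3*(-1.5) = -2.25


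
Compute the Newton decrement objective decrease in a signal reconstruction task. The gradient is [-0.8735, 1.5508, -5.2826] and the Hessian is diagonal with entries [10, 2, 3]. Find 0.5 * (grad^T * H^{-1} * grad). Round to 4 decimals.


Step 1: H is diagonal, so H^(-1) * g = [-0.0874, 0.7754, -1.7609].
Step 2: g^T H^(-1) g = sum_i g_i^2 / H_ii
  = (-0.8735)^2/10 + (1.5508)^2/2 + (-5.2826)^2/3
  = 0.0763 + 1.2025 + 9.302 = 10.5807
Step 3: Objective decrease = 0.5 * g^T H^(-1) g = 5.2904


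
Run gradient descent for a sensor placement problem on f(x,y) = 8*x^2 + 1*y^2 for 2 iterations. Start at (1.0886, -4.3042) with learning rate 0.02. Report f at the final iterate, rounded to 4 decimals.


Gradient descent on f(x,y) = 8*x^2 + 1*y^2.
Starting point: (1.0886, -4.3042), alpha = 0.02
Step 1: grad_x = 2*8*1.0886 = 17.4176, grad_y = 2*1*-4.3042 = -8.6084
  x_1 = 1.0886 - 0.02*17.4176 = 0.7402
  y_1 = -4.3042 - 0.02*-8.6084 = -4.132
Step 2: grad_x = 2*8*0.7402 = 11.844, grad_y = 2*1*-4.132 = -8.2641
  x_2 = 0.7402 - 0.02*11.844 = 0.5034
  y_2 = -4.132 - 0.02*-8.2641 = -3.9668
f(0.5034, -3.9668) = 8*0.5034^2 + 1*(-3.9668)^2 = 17.7622


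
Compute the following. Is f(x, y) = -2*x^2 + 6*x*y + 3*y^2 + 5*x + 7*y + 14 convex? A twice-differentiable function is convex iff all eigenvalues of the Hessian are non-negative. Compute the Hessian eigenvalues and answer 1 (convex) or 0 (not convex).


The Hessian of f(x,y) = -2*x^2 + 6*x*y + 3*y^2 + 5*x + 7*y + 14 is:
H = [[-4, 6], [6, 6]]
Trace = -4 + 6 = 2
Determinant = -4*6 - (6)^2 = -60
Discriminant = (2)^2 - 4*-60 = 244.0
Eigenvalues: lambda_1 = -6.8102, lambda_2 = 8.8102
The function is not convex.

0


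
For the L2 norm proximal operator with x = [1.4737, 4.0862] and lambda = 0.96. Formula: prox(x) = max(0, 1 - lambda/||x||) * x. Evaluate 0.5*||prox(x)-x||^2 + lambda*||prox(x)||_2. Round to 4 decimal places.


Step 1: Compute ||x||.
||x|| = 4.3438
Step 2: Compute scaling factor.
scale = max(0, 1 - 0.96/4.3438) = 0.779
Step 3: prox(x) = [1.148, 3.1831]
||prox(x)|| = 3.3838
Step 4: Proximal objective.
0.5*||prox-x||^2 = 0.4608
lambda*||prox|| = 3.2484
Total = 3.7093


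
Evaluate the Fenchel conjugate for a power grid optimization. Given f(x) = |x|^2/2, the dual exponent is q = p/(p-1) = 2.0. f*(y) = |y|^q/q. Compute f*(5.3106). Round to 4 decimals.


The conjugate exponent q satisfies 1/p + 1/q = 1.
p = 2, so q = 2/(2 - 1) = 2.0
|y|^q = 5.3106^2.0 = 28.2025
f*(5.3106) = 28.2025 / 2.0 = 14.1012


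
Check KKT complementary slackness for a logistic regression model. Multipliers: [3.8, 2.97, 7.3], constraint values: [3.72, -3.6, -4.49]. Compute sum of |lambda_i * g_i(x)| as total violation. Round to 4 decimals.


KKT complementary slackness check:
lambda_1 * g_1 = 3.8 * 3.72 = 14.136
lambda_2 * g_2 = 2.97 * -3.6 = -10.692
lambda_3 * g_3 = 7.3 * -4.49 = -32.777
Total violation = 14.136 + 10.692 + 32.777 = 57.605


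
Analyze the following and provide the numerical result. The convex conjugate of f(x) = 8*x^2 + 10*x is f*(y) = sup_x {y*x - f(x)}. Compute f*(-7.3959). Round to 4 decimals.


f*(y) = sup_x {y*x - a*x^2 - b*x} = sup_x {(y-b)*x - a*x^2}
FOC: (y - b) - 2a*x = 0 => x* = (y - b)/(2a)
x* = (-7.3959 - 10)/(2*8) = -1.0872
f*(-7.3959) = (y-b)^2/(4a) = (-7.3959 - 10)^2/(4*8)
= 302.6173/32 = 9.4568


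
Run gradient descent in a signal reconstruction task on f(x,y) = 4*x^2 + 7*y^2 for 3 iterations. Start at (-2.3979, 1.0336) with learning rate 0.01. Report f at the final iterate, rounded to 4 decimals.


Gradient descent on f(x,y) = 4*x^2 + 7*y^2.
Starting point: (-2.3979, 1.0336), alpha = 0.01
Step 1: grad_x = 2*4*-2.3979 = -19.1832, grad_y = 2*7*1.0336 = 14.4704
  x_1 = -2.3979 - 0.01*-19.1832 = -2.2061
  y_1 = 1.0336 - 0.01*14.4704 = 0.8889
Step 2: grad_x = 2*4*-2.2061 = -17.6485, grad_y = 2*7*0.8889 = 12.4445
  x_2 = -2.2061 - 0.01*-17.6485 = -2.0296
  y_2 = 0.8889 - 0.01*12.4445 = 0.7645
Step 3: grad_x = 2*4*-2.0296 = -16.2367, grad_y = 2*7*0.7645 = 10.7023
  x_3 = -2.0296 - 0.01*-16.2367 = -1.8672
  y_3 = 0.7645 - 0.01*10.7023 = 0.6574
f(-1.8672, 0.6574) = 4*(-1.8672)^2 + 7*0.6574^2 = 16.9715


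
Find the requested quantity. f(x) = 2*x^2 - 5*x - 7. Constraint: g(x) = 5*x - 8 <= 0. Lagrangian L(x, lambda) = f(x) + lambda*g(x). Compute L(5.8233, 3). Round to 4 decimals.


Step 1: Evaluate f(x).
f(5.8233) = 2*5.8233^2 - 5*5.8233 - 7 = 31.7051
Step 2: Evaluate g(x).
g(5.8233) = 5*5.8233 - 8 = 21.1165
Step 3: Compute Lagrangian.
L = 31.7051 + 3*21.1165 = 95.0546


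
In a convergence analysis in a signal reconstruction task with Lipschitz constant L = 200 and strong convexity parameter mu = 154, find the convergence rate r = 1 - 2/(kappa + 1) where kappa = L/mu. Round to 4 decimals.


Step 1: Compute the condition number.
kappa = L/mu = 200/154 = 1.2987
Step 2: Compute the convergence rate.
r = 1 - 2/(kappa + 1) = 1 - 2*mu/(L + mu) = (L - mu)/(L + mu) = 46/354 = 0.1299


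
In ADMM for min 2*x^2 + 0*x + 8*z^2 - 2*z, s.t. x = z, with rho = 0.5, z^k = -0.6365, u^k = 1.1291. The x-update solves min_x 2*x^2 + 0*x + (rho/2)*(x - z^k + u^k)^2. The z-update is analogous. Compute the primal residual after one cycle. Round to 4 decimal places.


ADMM iteration with rho = 0.5, z^k = -0.6365, u^k = 1.1291
Step 1: x-update.
Minimize 2*x^2 + 0*x + (0.5/2)*(x + 0.6365 + 1.1291)^2
FOC: (2*2 + 0.5)*x = 0 + 0.5*(-0.6365 - 1.1291)
x^{k+1} = -0.1962
Step 2: z-update.
Minimize 8*z^2 - 2*z + (0.5/2)*(-0.1962 - z + 1.1291)^2
FOC: (2*8 + 0.5)*z = 2 + 0.5*(-0.1962 + 1.1291)
z^{k+1} = 0.1495
Step 3: u-update.
u^{k+1} = 1.1291 - 0.1962 - 0.1495 = 0.7834
Step 4: Primal residual = |-0.1962 - 0.1495| = 0.3457


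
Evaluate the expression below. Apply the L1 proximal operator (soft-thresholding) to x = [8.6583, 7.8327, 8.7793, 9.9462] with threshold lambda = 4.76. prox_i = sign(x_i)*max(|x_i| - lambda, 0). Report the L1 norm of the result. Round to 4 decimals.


Soft-thresholding with lambda = 4.76:
prox(8.6583) = sign(8.6583)*max(|8.6583| - 4.76, 0) = 3.8983
prox(7.8327) = sign(7.8327)*max(|7.8327| - 4.76, 0) = 3.0727
prox(8.7793) = sign(8.7793)*max(|8.7793| - 4.76, 0) = 4.0193
prox(9.9462) = sign(9.9462)*max(|9.9462| - 4.76, 0) = 5.1862
prox(x) = [3.8983, 3.0727, 4.0193, 5.1862]
||prox(x)||_1 = 3.8983 + 3.0727 + 4.0193 + 5.1862 = 16.1765


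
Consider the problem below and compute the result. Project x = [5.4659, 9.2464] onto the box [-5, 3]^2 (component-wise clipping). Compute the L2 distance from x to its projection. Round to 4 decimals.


Project each component onto [-5, 3].
clip(5.4659) = 3.0, clip(9.2464) = 3.0
Projection = [3.0, 3.0]
Squared diffs: [6.0807, 39.0175]
Distance = sqrt(45.0982) = 6.7155


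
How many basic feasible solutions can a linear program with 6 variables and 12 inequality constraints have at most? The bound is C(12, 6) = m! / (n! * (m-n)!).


Each vertex corresponds to some choice of n active constraints out of m, so the number of vertices is at most C(m, n) = m! / (n!(m-n)!).
m = 12, n = 6
Numerator: 12 * 11 * 10 * 9 * 8 * 7
Denominator: 6! = 720
C(12, 6) = 924


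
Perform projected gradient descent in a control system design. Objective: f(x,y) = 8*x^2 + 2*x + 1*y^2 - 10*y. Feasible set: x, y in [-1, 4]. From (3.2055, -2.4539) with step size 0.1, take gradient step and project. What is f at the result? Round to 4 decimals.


Step 1: Compute gradient at (3.2055, -2.4539).
grad_x = 2*8*3.2055 + 2 = 53.288
grad_y = 2*1*-2.4539 - 10 = -14.9078
Step 2: Gradient step.
x_raw = 3.2055 - 0.1*53.288 = -2.1233
y_raw = -2.4539 - 0.1*-14.9078 = -0.9631
Step 3: Project onto [-1, 4].
x_proj = clip(-2.1233) = -1.0
y_proj = clip(-0.9631) = -0.9631
Step 4: Evaluate f.
f(-1.0, -0.9631) = 16.5588


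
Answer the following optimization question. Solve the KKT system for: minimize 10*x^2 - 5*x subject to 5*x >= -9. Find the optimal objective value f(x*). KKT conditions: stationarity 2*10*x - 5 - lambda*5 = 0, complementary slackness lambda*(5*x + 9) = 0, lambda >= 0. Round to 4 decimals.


Step 1: Try lambda = 0 (constraint inactive).
Stationarity: 2*10*x - 5 = 0
x* = 5/(2*10) = 0.25
Check constraint: 5*0.25 = 1.25 >= -9 -- satisfied.
Step 2: Compute optimal value.
f(x*) = 10*0.25^2 - 5*0.25 = -0.625


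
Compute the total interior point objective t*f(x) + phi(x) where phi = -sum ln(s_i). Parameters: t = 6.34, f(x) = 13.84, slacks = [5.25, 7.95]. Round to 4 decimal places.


Step 1: Compute log-barrier.
ln values: [1.6582, 2.0732]
phi = -(1.6582 + 2.0732) = -3.7314
Step 2: Compute augmented objective.
t*f(x) = 6.34*13.84 = 87.7456
Total = 87.7456 - 3.7314 = 84.0142


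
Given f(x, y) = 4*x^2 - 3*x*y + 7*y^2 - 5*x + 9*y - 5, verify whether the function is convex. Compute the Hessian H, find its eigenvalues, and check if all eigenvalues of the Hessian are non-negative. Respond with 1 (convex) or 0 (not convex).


The Hessian of f(x,y) = 4*x^2 - 3*x*y + 7*y^2 - 5*x + 9*y - 5 is:
H = [[8, -3], [-3, 14]]
Trace = 8 + 14 = 22
Determinant = 8*14 - (-3)^2 = 103
Discriminant = (22)^2 - 4*103 = 72.0
Eigenvalues: lambda_1 = 6.7574, lambda_2 = 15.2426
The function is convex.

1


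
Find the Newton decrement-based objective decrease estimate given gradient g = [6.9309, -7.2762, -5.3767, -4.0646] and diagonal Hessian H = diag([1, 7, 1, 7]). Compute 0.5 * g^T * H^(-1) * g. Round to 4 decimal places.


Step 1: H is diagonal, so H^(-1) * g = [6.9309, -1.0395, -5.3767, -0.5807].
Step 2: g^T H^(-1) g = sum_i g_i^2 / H_ii
  = (6.9309)^2/1 + (-7.2762)^2/7 + (-5.3767)^2/1 + (-4.0646)^2/7
  = 48.0374 + 7.5633 + 28.9089 + 2.3601 = 86.8697
Step 3: Objective decrease = 0.5 * g^T H^(-1) g = 43.4349


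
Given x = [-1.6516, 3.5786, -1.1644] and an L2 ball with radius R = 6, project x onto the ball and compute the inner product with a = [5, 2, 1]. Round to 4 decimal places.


Step 1: Compute ||x|| (intermediates to 6 decimals).
||x|| = sqrt((-1.6516)^2 + 3.5786^2 + (-1.1644)^2) = 4.109743
Step 2: Project.
Since ||x|| <= R, proj = x (no scaling needed).
proj(x) = [-1.6516, 3.5786, -1.1644]
Step 3: Dot product.
a^T * proj(x) = 5*(-1.6516) + 2*3.5786 + 1*(-1.1644) = -2.2652


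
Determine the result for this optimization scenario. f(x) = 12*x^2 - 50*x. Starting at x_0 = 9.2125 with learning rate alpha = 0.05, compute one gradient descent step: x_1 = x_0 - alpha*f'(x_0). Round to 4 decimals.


We compute the gradient at x_0 and apply the update.
f'(x) = 24*x - 50
f'(9.2125) = 24*9.2125 - 50 = 171.1
x_1 = 9.2125 - 0.05*171.1 = 0.6575


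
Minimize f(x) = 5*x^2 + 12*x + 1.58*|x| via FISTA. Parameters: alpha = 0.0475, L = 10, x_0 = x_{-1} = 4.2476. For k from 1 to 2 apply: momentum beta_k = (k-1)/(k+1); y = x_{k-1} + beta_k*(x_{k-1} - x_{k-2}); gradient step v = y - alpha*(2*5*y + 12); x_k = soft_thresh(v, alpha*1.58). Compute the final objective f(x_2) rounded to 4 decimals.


FISTA on f(x) = 5*x^2 + 12*x + 1.58*|x|
L = 10, alpha = 0.0475
Iteration 1: beta = 0.0, y = 4.2476 + 0.0*(4.2476 - 4.2476) = 4.2476
  grad(y) = 54.476, v = y - alpha*grad = 1.66
  prox(v) = soft_thresh(1.66, 0.0751) = 1.5849
Iteration 2: beta = 0.3333, y = 1.5849 + 0.3333*(1.5849 - 4.2476) = 0.6974
  grad(y) = 18.9739, v = y - alpha*grad = -0.2039
  prox(v) = soft_thresh(-0.2039, 0.0751) = -0.1288
f(x_2) = 5*(-0.1288)^2 + 12*(-0.1288) + 1.58*|-0.1288| = -1.2593


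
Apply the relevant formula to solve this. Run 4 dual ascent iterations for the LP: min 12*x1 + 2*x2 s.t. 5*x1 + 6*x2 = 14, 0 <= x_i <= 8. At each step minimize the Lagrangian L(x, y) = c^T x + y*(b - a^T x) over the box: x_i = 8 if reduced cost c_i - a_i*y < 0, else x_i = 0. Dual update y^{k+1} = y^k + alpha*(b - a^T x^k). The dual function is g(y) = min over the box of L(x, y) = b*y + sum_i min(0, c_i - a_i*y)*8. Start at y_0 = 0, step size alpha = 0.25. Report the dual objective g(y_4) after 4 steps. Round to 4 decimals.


Dual ascent for LP: min 12*x1 + 2*x2, 5*x1 + 6*x2 = 14, 0 <= x_i <= 8
Step 1: y^k = 0.0, reduced costs: (12.0, 2.0)
  x^k = (0.0, 0.0), subgradient = b - a^T x = 14.0
  y^{k+1} = 0.0 + 0.25*14.0 = 3.5
Step 2: y^k = 3.5, reduced costs: (-5.5, -19.0)
  x^k = (8.0, 8.0), subgradient = b - a^T x = -74.0
  y^{k+1} = 3.5 + 0.25*-74.0 = -15.0
Step 3: y^k = -15.0, reduced costs: (87.0, 92.0)
  x^k = (0.0, 0.0), subgradient = b - a^T x = 14.0
  y^{k+1} = -15.0 + 0.25*14.0 = -11.5
Step 4: y^k = -11.5, reduced costs: (69.5, 71.0)
  x^k = (0.0, 0.0), subgradient = b - a^T x = 14.0
  y^{k+1} = -11.5 + 0.25*14.0 = -8.0
Dual objective at y_4 = -8.0: reduced costs (52.0, 50.0), box minimizer x = (0.0, 0.0)
g(y_4) = b*y + (c1 - a1*y)*x1 + (c2 - a2*y)*x2 = 14*(-8.0) + 52.0*0.0 + 50.0*0.0 = -112.0 + 0.0 + 0.0 = -112.0


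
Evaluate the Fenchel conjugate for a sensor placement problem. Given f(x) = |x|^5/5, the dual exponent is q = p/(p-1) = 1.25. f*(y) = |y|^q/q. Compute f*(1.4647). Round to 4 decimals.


The conjugate exponent q satisfies 1/p + 1/q = 1.
p = 5, so q = 5/(5 - 1) = 1.25
|y|^q = 1.4647^1.25 = 1.6113
f*(1.4647) = 1.6113 / 1.25 = 1.2891


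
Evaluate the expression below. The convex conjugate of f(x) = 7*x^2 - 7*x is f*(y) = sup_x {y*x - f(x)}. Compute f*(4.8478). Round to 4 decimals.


f*(y) = sup_x {y*x - a*x^2 - b*x} = sup_x {(y-b)*x - a*x^2}
FOC: (y - b) - 2a*x = 0 => x* = (y - b)/(2a)
x* = (4.8478 + 7)/(2*7) = 0.8463
f*(4.8478) = (y-b)^2/(4a) = (4.8478 + 7)^2/(4*7)
= 140.3704/28 = 5.0132


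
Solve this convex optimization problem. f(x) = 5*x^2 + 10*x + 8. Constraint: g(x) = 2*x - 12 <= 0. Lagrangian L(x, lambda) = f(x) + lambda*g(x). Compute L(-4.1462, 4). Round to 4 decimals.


Step 1: Evaluate f(x).
f(-4.1462) = 5*(-4.1462)^2 + 10*(-4.1462) + 8 = 52.4929
Step 2: Evaluate g(x).
g(-4.1462) = 2*-4.1462 - 12 = -20.2924
Step 3: Compute Lagrangian.
L = 52.4929 + 4*-20.2924 = -28.6767


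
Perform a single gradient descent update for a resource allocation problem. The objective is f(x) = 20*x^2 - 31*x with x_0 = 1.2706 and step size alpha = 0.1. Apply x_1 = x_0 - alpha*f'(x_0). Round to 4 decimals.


We compute the gradient at x_0 and apply the update.
f'(x) = 40*x - 31
f'(1.2706) = 40*1.2706 - 31 = 19.824
x_1 = 1.2706 - 0.1*19.824 = -0.7118


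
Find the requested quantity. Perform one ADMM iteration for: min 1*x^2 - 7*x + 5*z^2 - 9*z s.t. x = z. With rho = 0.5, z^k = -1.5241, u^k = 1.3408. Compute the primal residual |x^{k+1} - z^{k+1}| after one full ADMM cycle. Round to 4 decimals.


ADMM iteration with rho = 0.5, z^k = -1.5241, u^k = 1.3408
Step 1: x-update.
Minimize 1*x^2 - 7*x + (0.5/2)*(x + 1.5241 + 1.3408)^2
FOC: (2*1 + 0.5)*x = 7 + 0.5*(-1.5241 - 1.3408)
x^{k+1} = 2.227
Step 2: z-update.
Minimize 5*z^2 - 9*z + (0.5/2)*(2.227 - z + 1.3408)^2
FOC: (2*5 + 0.5)*z = 9 + 0.5*(2.227 + 1.3408)
z^{k+1} = 1.027
Step 3: u-update.
u^{k+1} = 1.3408 + 2.227 - 1.027 = 2.5408
Step 4: Primal residual = |2.227 - 1.027| = 1.2


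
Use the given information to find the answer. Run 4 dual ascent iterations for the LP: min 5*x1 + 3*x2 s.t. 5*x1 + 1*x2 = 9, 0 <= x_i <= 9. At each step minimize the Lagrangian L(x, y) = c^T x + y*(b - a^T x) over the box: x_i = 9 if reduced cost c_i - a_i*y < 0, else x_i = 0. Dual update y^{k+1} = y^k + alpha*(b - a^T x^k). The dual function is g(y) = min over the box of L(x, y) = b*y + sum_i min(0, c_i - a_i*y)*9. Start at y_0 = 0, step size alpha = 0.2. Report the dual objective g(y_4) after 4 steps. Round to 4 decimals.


Dual ascent for LP: min 5*x1 + 3*x2, 5*x1 + 1*x2 = 9, 0 <= x_i <= 9
Step 1: y^k = 0.0, reduced costs: (5.0, 3.0)
  x^k = (0.0, 0.0), subgradient = b - a^T x = 9.0
  y^{k+1} = 0.0 + 0.2*9.0 = 1.8
Step 2: y^k = 1.8, reduced costs: (-4.0, 1.2)
  x^k = (9.0, 0.0), subgradient = b - a^T x = -36.0
  y^{k+1} = 1.8 + 0.2*-36.0 = -5.4
Step 3: y^k = -5.4, reduced costs: (32.0, 8.4)
  x^k = (0.0, 0.0), subgradient = b - a^T x = 9.0
  y^{k+1} = -5.4 + 0.2*9.0 = -3.6
Step 4: y^k = -3.6, reduced costs: (23.0, 6.6)
  x^k = (0.0, 0.0), subgradient = b - a^T x = 9.0
  y^{k+1} = -3.6 + 0.2*9.0 = -1.8
Dual objective at y_4 = -1.8: reduced costs (14.0, 4.8), box minimizer x = (0.0, 0.0)
g(y_4) = b*y + (c1 - a1*y)*x1 + (c2 - a2*y)*x2 = 9*(-1.8) + 14.0*0.0 + 4.8*0.0 = -16.2 + 0.0 + 0.0 = -16.2


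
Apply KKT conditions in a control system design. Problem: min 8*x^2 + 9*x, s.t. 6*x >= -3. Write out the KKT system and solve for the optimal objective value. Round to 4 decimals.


Step 1: Try lambda = 0 (constraint inactive).
x_unc = -9/(2*8) = -0.5625
Check: 6*-0.5625 = -3.375 < -3 -- violated!
Step 2: Constraint must be active: 6*x = -3
x* = -3/6 = -0.5
lambda = (2*8*(-0.5) + 9)/6 = 0.1667
Step 3: Compute optimal value.
f(x*) = 8*(-0.5)^2 + 9*(-0.5) = -2.5


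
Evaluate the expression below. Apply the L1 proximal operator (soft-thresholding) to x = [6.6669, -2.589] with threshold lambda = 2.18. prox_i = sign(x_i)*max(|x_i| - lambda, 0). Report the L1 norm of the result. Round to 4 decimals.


Soft-thresholding with lambda = 2.18:
prox(6.6669) = sign(6.6669)*max(|6.6669| - 2.18, 0) = 4.4869
prox(-2.589) = sign(-2.589)*max(|-2.589| - 2.18, 0) = -0.409
prox(x) = [4.4869, -0.409]
||prox(x)||_1 = 4.4869 + 0.409 = 4.8959


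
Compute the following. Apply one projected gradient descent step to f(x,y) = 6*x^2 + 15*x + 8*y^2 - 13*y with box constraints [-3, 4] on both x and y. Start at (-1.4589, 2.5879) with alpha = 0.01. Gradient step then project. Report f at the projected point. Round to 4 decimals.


Step 1: Compute gradient at (-1.4589, 2.5879).
grad_x = 2*6*-1.4589 + 15 = -2.5068
grad_y = 2*8*2.5879 - 13 = 28.4064
Step 2: Gradient step.
x_raw = -1.4589 - 0.01*-2.5068 = -1.4338
y_raw = 2.5879 - 0.01*28.4064 = 2.3038
Step 3: Project onto [-3, 4].
x_proj = clip(-1.4338) = -1.4338
y_proj = clip(2.3038) = 2.3038
Step 4: Evaluate f.
f(-1.4338, 2.3038) = 3.3392
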